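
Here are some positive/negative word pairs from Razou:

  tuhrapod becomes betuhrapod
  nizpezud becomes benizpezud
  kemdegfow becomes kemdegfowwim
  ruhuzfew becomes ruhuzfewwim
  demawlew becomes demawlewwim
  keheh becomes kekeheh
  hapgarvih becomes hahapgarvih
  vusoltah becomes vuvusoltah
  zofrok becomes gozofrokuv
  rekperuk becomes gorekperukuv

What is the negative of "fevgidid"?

befevgidid

"fevgidid" ends in -d. The stems ending in -d (tuhrapod → betuhrapod, nizpezud → benizpezud) add the prefix be-.
So fevgidid → befevgidid.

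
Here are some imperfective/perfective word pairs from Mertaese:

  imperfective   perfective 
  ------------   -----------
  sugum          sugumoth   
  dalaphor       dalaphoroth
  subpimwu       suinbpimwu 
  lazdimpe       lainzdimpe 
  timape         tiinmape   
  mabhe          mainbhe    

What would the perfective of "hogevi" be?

"hogevi" ends in a vowel. The stems ending in a vowel (mabhe → mainbhe, timape → tiinmape, subpimwu → suinbpimwu) insert -in- after the first vowel.
So hogevi → hoingevi.

hoingevi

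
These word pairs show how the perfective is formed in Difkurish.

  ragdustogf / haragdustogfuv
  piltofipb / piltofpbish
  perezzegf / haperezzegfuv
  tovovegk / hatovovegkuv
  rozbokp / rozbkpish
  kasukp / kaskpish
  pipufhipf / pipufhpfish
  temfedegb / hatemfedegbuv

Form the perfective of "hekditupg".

perezzegf and pipufhipf both end in -f yet inflect differently (haperezzegfuv, pipufhpfish), so the final letter is not what conditions the rule; the second-to-last letter is.
"hekditupg" has second-to-last letter 'p'. The stems whose second-to-last letter is 'p' (pipufhipf → pipufhpfish, piltofipb → piltofpbish) delete the last vowel and add -ish.
The other pattern: stems whose second-to-last letter is 'g' add ha- … -uv around the stem.
So hekditupg → hekditpgish.

hekditpgish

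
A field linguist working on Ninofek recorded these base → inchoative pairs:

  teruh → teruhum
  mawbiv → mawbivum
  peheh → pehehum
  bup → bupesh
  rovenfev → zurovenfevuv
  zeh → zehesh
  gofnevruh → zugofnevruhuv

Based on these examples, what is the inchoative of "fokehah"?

zeh and peheh both end in -h yet inflect differently (zehesh, pehehum), so the final letter is not what conditions the rule; the number of vowels is.
"fokehah" has 3 vowels. The stems with 3 vowels (rovenfev → zurovenfevuv, gofnevruh → zugofnevruhuv) add zu- … -uv around the stem.
The other patterns: stems with 1 vowel add -esh; stems with 2 vowels add -um.
So fokehah → zufokehahuv.

zufokehahuv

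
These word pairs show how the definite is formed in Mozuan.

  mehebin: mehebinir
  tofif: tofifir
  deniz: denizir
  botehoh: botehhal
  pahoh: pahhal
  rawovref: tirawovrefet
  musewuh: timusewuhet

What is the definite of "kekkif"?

tofif and rawovref both end in -f yet inflect differently (tofifir, tirawovrefet), so the final letter is not what conditions the rule; the last vowel is.
"kekkif" has last vowel 'i'. The stems whose last vowel is 'i' (mehebin → mehebinir, tofif → tofifir, deniz → denizir) add -ir.
The other patterns: stems whose last vowel is 'o' delete the last vowel and add -al; stems whose last vowel is 'e' or 'u' add ti- … -et around the stem.
So kekkif → kekkifir.

kekkifir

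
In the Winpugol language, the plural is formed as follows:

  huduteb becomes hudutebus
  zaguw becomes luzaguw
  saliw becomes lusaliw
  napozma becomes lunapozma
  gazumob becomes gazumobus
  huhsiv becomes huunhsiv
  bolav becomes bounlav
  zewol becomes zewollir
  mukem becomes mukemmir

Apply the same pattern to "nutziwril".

nutziwrillir

napozma and bolav both have last vowel 'a' yet inflect differently (lunapozma, bounlav), so the last vowel is not what conditions the rule; the final letter is.
"nutziwril" ends in -l. The one such stem in the data (zewol → zewollir) doubles the final consonant and adds -ir (as does mukem), so the same rule applies.
The other patterns: stems ending in -b add -us; stems ending in -a or -w add the prefix lu-; stems ending in -v insert -un- after the first vowel.
So nutziwril → nutziwrillir.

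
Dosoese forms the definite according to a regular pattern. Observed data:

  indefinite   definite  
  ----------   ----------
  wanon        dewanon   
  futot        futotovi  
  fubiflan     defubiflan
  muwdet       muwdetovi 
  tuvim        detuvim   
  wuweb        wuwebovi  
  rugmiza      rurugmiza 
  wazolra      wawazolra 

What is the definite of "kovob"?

wazolra and fubiflan both have last vowel 'a' yet inflect differently (wawazolra, defubiflan), so the last vowel is not what conditions the rule; the final letter is.
"kovob" ends in -b. The one such stem in the data (wuweb → wuwebovi) adds -ovi, so the same rule applies.
So kovob → kovobovi.

kovobovi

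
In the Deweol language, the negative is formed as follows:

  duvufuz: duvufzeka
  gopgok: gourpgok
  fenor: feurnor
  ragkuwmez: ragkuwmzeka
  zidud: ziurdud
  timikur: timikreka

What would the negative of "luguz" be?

luurguz

timikur and fenor both end in -r yet inflect differently (timikreka, feurnor), so the final letter is not what conditions the rule; the number of vowels is.
"luguz" has 2 vowels. The stems with 2 vowels (gopgok → gourpgok, fenor → feurnor, zidud → ziurdud) insert -ur- after the first vowel.
So luguz → luurguz.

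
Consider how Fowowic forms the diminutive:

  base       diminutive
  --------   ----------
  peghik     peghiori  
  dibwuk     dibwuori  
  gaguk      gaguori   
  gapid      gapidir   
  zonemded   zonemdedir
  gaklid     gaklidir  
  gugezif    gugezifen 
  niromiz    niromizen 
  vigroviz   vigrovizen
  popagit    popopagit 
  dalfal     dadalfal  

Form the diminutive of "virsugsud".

virsugsudir

peghik and gapid both have last vowel 'i' yet inflect differently (peghiori, gapidir), so the last vowel is not what conditions the rule; the final letter is.
"virsugsud" ends in -d. The stems ending in -d (gapid → gapidir, zonemded → zonemdedir, gaklid → gaklidir) add -ir.
So virsugsud → virsugsudir.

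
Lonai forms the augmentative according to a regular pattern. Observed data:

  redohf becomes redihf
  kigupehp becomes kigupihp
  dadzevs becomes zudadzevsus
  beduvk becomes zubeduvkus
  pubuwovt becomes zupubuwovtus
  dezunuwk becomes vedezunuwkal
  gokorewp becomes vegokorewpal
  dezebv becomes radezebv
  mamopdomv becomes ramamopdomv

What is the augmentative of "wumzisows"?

vewumzisowsal

beduvk and dezunuwk both end in -k yet inflect differently (zubeduvkus, vedezunuwkal), so the final letter is not what conditions the rule; the second-to-last letter is.
"wumzisows" has second-to-last letter 'w'. The stems whose second-to-last letter is 'w' (dezunuwk → vedezunuwkal, gokorewp → vegokorewpal) add ve- … -al around the stem.
The other patterns: stems whose second-to-last letter is 'h' change the last vowel to 'i'; stems whose second-to-last letter is 'v' add zu- … -us around the stem; stems whose second-to-last letter is 'b' or 'm' add the prefix ra-.
So wumzisows → vewumzisowsal.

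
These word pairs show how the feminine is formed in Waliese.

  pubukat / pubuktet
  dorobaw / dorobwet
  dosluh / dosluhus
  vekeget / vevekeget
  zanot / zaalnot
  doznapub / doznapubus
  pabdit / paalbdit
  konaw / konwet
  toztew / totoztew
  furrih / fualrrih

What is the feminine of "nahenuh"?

pubukat and vekeget both end in -t yet inflect differently (pubuktet, vevekeget), so the final letter is not what conditions the rule; the last vowel is.
"nahenuh" has last vowel 'u'. The stems whose last vowel is 'u' (doznapub → doznapubus, dosluh → dosluhus) add -us.
The other patterns: stems whose last vowel is 'a' delete the last vowel and add -et; stems whose last vowel is 'e' repeat the first consonant+vowel as a prefix; stems whose last vowel is 'i' or 'o' insert -al- after the first vowel.
So nahenuh → nahenuhus.

nahenuhus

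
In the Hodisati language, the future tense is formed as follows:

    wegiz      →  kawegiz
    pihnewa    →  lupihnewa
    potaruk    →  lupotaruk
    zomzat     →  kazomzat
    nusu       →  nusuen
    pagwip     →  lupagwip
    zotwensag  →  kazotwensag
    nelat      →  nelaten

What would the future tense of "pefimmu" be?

lupefimmu

"pefimmu" begins with p-. The stems beginning with p- (pihnewa → lupihnewa, potaruk → lupotaruk, pagwip → lupagwip) add the prefix lu-.
So pefimmu → lupefimmu.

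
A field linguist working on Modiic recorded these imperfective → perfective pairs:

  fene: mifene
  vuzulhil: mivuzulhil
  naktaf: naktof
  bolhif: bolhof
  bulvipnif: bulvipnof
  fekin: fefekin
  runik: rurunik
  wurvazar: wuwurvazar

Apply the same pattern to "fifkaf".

vuzulhil and bolhif both have last vowel 'i' yet inflect differently (mivuzulhil, bolhof), so the last vowel is not what conditions the rule; the final letter is.
"fifkaf" ends in -f. The stems ending in -f (naktaf → naktof, bolhif → bolhof, bulvipnif → bulvipnof) change the last vowel to 'o'.
So fifkaf → fifkof.

fifkof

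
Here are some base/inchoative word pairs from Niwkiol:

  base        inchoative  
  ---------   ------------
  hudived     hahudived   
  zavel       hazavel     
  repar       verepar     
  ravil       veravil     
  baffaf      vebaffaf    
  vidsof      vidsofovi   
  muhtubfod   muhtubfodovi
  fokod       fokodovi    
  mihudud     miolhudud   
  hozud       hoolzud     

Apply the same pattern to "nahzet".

hanahzet

zavel and ravil both end in -l yet inflect differently (hazavel, veravil), so the final letter is not what conditions the rule; the last vowel is.
"nahzet" has last vowel 'e'. The stems whose last vowel is 'e' (hudived → hahudived, zavel → hazavel) add the prefix ha-.
The other patterns: stems whose last vowel is 'a' or 'i' add the prefix ve-; stems whose last vowel is 'o' add -ovi; stems whose last vowel is 'u' insert -ol- after the first vowel.
So nahzet → hanahzet.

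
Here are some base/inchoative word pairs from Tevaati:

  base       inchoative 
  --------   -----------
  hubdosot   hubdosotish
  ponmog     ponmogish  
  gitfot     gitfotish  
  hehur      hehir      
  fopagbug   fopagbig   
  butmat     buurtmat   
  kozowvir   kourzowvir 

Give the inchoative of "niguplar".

niurguplar

ponmog and fopagbug both end in -g yet inflect differently (ponmogish, fopagbig), so the final letter is not what conditions the rule; the last vowel is.
"niguplar" has last vowel 'a'. The one such stem in the data (butmat → buurtmat) inserts -ur- after the first vowel (as does kozowvir), so the same rule applies.
The other patterns: stems whose last vowel is 'o' add -ish; stems whose last vowel is 'u' change the last vowel to 'i'.
So niguplar → niurguplar.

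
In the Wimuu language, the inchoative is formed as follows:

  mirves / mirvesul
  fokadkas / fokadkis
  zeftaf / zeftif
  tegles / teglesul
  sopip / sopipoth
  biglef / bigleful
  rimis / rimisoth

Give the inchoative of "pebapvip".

rimis and mirves both end in -s yet inflect differently (rimisoth, mirvesul), so the final letter is not what conditions the rule; the last vowel is.
"pebapvip" has last vowel 'i'. The stems whose last vowel is 'i' (sopip → sopipoth, rimis → rimisoth) add -oth.
So pebapvip → pebapvipoth.

pebapvipoth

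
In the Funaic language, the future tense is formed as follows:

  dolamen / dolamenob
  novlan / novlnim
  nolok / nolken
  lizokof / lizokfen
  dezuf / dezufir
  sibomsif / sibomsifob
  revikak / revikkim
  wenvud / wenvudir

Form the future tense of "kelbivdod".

dezuf and sibomsif both end in -f yet inflect differently (dezufir, sibomsifob), so the final letter is not what conditions the rule; the last vowel is.
"kelbivdod" has last vowel 'o'. The stems whose last vowel is 'o' (nolok → nolken, lizokof → lizokfen) delete the last vowel and add -en.
The other patterns: stems whose last vowel is 'u' add -ir; stems whose last vowel is 'e' or 'i' add -ob; stems whose last vowel is 'a' delete the last vowel and add -im.
So kelbivdod → kelbivdden.

kelbivdden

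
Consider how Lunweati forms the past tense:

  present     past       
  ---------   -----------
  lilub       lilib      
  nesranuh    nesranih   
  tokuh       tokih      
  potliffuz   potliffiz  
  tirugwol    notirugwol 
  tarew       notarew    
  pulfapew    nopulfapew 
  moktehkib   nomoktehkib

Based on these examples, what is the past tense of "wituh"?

witih

lilub and moktehkib both end in -b yet inflect differently (lilib, nomoktehkib), so the final letter is not what conditions the rule; the last vowel is.
"wituh" has last vowel 'u'. The stems whose last vowel is 'u' (lilub → lilib, nesranuh → nesranih, tokuh → tokih) change the last vowel to 'i'.
The other pattern: stems whose last vowel is 'e', 'i' or 'o' add the prefix no-.
So wituh → witih.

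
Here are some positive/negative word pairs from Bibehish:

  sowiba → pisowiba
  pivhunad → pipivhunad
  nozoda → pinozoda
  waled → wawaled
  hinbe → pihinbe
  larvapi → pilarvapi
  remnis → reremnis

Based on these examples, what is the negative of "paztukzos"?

papaztukzos

waled and hinbe both have last vowel 'e' yet inflect differently (wawaled, pihinbe), so the last vowel is not what conditions the rule; whether the stem ends in a vowel or a consonant is.
"paztukzos" ends in a consonant. The stems ending in a consonant (waled → wawaled, pivhunad → pipivhunad, remnis → reremnis) repeat the first consonant+vowel as a prefix.
The other pattern: stems ending in a vowel add the prefix pi-.
So paztukzos → papaztukzos.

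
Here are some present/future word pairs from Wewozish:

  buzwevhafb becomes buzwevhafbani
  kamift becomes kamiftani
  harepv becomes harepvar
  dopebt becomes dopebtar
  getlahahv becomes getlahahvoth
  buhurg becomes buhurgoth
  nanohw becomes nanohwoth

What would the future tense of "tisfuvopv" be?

tisfuvopvar

kamift and dopebt both end in -t yet inflect differently (kamiftani, dopebtar), so the final letter is not what conditions the rule; the second-to-last letter is.
"tisfuvopv" has second-to-last letter 'p'. The one such stem in the data (harepv → harepvar) adds -ar, so the same rule applies.
The other patterns: stems whose second-to-last letter is 'f' add -ani; stems whose second-to-last letter is 'h' or 'r' add -oth.
So tisfuvopv → tisfuvopvar.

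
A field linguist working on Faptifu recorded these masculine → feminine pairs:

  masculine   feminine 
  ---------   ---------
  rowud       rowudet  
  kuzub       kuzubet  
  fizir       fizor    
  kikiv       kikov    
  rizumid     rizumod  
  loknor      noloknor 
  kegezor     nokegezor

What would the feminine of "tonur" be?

tonuret

rowud and rizumid both end in -d yet inflect differently (rowudet, rizumod), so the final letter is not what conditions the rule; the last vowel is.
"tonur" has last vowel 'u'. The stems whose last vowel is 'u' (rowud → rowudet, kuzub → kuzubet) add -et.
The other patterns: stems whose last vowel is 'i' change the last vowel to 'o'; stems whose last vowel is 'o' add the prefix no-.
So tonur → tonuret.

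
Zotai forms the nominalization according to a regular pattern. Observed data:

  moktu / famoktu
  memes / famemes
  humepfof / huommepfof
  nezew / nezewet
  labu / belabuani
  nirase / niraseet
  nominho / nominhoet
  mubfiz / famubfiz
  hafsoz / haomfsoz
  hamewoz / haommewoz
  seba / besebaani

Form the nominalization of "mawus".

famawus

hamewoz and mubfiz both end in -z yet inflect differently (haommewoz, famubfiz), so the final letter is not what conditions the rule; the first letter is.
"mawus" begins with m-. The stems beginning with m- (mubfiz → famubfiz, moktu → famoktu, memes → famemes) add the prefix fa-.
So mawus → famawus.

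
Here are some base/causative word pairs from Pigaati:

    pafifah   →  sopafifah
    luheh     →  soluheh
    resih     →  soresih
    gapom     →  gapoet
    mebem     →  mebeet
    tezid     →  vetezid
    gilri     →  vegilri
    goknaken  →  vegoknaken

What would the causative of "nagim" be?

luheh and mebem both have last vowel 'e' yet inflect differently (soluheh, mebeet), so the last vowel is not what conditions the rule; the final letter is.
"nagim" ends in -m. The stems ending in -m (gapom → gapoet, mebem → mebeet) drop the final letter and add -et.
The other patterns: stems ending in -h add the prefix so-; stems ending in -d, -i or -n add the prefix ve-.
So nagim → nagiet.

nagiet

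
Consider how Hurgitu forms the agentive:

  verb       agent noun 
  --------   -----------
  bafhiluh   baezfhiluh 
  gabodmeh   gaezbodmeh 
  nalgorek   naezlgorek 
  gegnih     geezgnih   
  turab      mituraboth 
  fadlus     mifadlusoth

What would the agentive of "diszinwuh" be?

bafhiluh and fadlus both have last vowel 'u' yet inflect differently (baezfhiluh, mifadlusoth), so the last vowel is not what conditions the rule; the final letter is.
"diszinwuh" ends in -h. The stems ending in -h (bafhiluh → baezfhiluh, gabodmeh → gaezbodmeh, gegnih → geezgnih) insert -ez- after the first vowel.
So diszinwuh → diezszinwuh.

diezszinwuh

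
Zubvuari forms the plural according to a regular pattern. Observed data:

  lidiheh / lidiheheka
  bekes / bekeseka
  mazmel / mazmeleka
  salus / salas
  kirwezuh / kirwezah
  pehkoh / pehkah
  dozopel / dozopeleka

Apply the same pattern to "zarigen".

zarigeneka

pehkoh and lidiheh both end in -h yet inflect differently (pehkah, lidiheheka), so the final letter is not what conditions the rule; the last vowel is.
"zarigen" has last vowel 'e'. The stems whose last vowel is 'e' (dozopel → dozopeleka, mazmel → mazmeleka, lidiheh → lidiheheka) add -eka.
So zarigen → zarigeneka.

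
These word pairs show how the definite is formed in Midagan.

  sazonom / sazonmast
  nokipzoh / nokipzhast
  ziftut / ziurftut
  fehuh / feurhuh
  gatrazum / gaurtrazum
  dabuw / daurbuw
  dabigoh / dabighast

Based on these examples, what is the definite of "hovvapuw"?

hourvvapuw

"hovvapuw" has last vowel 'u'. The stems whose last vowel is 'u' (dabuw → daurbuw, fehuh → feurhuh, ziftut → ziurftut) insert -ur- after the first vowel.
So hovvapuw → hourvvapuw.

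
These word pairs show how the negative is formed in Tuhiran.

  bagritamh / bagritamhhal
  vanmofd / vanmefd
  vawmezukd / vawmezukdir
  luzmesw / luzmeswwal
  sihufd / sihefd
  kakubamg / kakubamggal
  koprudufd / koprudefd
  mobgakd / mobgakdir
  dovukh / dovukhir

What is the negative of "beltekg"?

beltekgir

vanmofd and mobgakd both end in -d yet inflect differently (vanmefd, mobgakdir), so the final letter is not what conditions the rule; the second-to-last letter is.
"beltekg" has second-to-last letter 'k'. The stems whose second-to-last letter is 'k' (dovukh → dovukhir, mobgakd → mobgakdir, vawmezukd → vawmezukdir) add -ir.
The other patterns: stems whose second-to-last letter is 'f' change the last vowel to 'e'; stems whose second-to-last letter is 'm' or 's' double the final consonant and add -al.
So beltekg → beltekgir.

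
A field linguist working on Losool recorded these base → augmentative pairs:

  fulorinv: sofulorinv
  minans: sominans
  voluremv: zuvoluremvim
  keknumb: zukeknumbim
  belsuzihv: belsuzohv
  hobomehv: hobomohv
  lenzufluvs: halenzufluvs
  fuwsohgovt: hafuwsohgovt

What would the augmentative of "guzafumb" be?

hobomehv and fulorinv both end in -v yet inflect differently (hobomohv, sofulorinv), so the final letter is not what conditions the rule; the second-to-last letter is.
"guzafumb" has second-to-last letter 'm'. The stems whose second-to-last letter is 'm' (voluremv → zuvoluremvim, keknumb → zukeknumbim) add zu- … -im around the stem.
So guzafumb → zuguzafumbim.

zuguzafumbim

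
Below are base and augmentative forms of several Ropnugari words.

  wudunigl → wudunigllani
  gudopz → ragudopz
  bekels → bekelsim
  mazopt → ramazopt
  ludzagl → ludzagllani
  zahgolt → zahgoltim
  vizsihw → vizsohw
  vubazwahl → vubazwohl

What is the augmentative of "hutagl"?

hutagllani

mazopt and zahgolt both end in -t yet inflect differently (ramazopt, zahgoltim), so the final letter is not what conditions the rule; the second-to-last letter is.
"hutagl" has second-to-last letter 'g'. The stems whose second-to-last letter is 'g' (wudunigl → wudunigllani, ludzagl → ludzagllani) double the final consonant and add -ani.
The other patterns: stems whose second-to-last letter is 'h' change the last vowel to 'o'; stems whose second-to-last letter is 'p' add the prefix ra-; stems whose second-to-last letter is 'l' add -im.
So hutagl → hutagllani.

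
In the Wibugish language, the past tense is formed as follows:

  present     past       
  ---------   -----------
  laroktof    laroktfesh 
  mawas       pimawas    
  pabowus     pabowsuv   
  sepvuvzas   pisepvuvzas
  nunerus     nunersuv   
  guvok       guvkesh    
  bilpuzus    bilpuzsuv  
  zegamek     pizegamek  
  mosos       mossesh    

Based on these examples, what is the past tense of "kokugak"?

pikokugak

"kokugak" has last vowel 'a'. The stems whose last vowel is 'a' (mawas → pimawas, sepvuvzas → pisepvuvzas) add the prefix pi-.
So kokugak → pikokugak.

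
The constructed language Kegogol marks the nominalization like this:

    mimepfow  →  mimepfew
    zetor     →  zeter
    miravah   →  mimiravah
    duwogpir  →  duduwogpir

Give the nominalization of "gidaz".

gigidaz

"gidaz" has last vowel 'a'. The one such stem in the data (miravah → mimiravah) repeats the first consonant+vowel as a prefix (as does duwogpir), so the same rule applies.
The other pattern: stems whose last vowel is 'o' change the last vowel to 'e'.
So gidaz → gigidaz.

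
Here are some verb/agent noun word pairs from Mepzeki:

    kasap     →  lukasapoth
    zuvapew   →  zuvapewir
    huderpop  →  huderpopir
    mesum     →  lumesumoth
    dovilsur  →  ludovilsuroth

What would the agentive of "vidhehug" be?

luvidhehugoth

kasap and huderpop both end in -p yet inflect differently (lukasapoth, huderpopir), so the final letter is not what conditions the rule; the last vowel is.
"vidhehug" has last vowel 'u'. The stems whose last vowel is 'u' (dovilsur → ludovilsuroth, mesum → lumesumoth) add lu- … -oth around the stem.
The other pattern: stems whose last vowel is 'e' or 'o' add -ir.
So vidhehug → luvidhehugoth.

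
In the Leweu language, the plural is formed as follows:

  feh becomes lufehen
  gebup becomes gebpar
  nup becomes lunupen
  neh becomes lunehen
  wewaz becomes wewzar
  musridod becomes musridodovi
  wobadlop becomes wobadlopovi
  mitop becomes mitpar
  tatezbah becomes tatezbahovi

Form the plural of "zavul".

zavlar

"zavul" has 2 vowels. The stems with 2 vowels (mitop → mitpar, gebup → gebpar, wewaz → wewzar) delete the last vowel and add -ar.
The other patterns: stems with 1 vowel add lu- … -en around the stem; stems with 3 vowels add -ovi.
So zavul → zavlar.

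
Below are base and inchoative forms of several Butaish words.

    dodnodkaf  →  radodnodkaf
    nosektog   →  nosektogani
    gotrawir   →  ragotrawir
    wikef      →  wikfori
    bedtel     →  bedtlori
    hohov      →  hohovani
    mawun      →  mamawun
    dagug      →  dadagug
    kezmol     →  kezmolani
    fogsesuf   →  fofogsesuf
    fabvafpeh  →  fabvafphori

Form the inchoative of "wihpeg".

fogsesuf and dodnodkaf both end in -f yet inflect differently (fofogsesuf, radodnodkaf), so the final letter is not what conditions the rule; the last vowel is.
"wihpeg" has last vowel 'e'. The stems whose last vowel is 'e' (bedtel → bedtlori, fabvafpeh → fabvafphori, wikef → wikfori) delete the last vowel and add -ori.
So wihpeg → wihpgori.

wihpgori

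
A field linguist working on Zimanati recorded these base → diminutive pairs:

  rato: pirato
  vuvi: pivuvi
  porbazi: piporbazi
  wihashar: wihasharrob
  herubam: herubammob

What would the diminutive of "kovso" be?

porbazi and wihashar both have 3 vowels yet inflect differently (piporbazi, wihasharrob), so the number of vowels is not what conditions the rule; the final letter is.
"kovso" ends in -o. The one such stem in the data (rato → pirato) adds the prefix pi-, so the same rule applies.
So kovso → pikovso.

pikovso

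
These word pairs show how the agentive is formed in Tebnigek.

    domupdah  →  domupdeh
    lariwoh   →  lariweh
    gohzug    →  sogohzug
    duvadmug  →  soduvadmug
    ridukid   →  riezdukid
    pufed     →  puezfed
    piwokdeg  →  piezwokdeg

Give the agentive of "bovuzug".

sobovuzug

"bovuzug" has last vowel 'u'. The stems whose last vowel is 'u' (gohzug → sogohzug, duvadmug → soduvadmug) add the prefix so-.
The other patterns: stems whose last vowel is 'a' or 'o' change the last vowel to 'e'; stems whose last vowel is 'e' or 'i' insert -ez- after the first vowel.
So bovuzug → sobovuzug.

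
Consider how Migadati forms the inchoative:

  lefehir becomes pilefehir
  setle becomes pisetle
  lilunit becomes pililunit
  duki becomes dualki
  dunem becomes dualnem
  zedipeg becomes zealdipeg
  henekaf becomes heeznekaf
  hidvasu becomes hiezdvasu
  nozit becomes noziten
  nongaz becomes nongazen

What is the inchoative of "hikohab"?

"hikohab" begins with h-. The stems beginning with h- (henekaf → heeznekaf, hidvasu → hiezdvasu) insert -ez- after the first vowel.
So hikohab → hiezkohab.

hiezkohab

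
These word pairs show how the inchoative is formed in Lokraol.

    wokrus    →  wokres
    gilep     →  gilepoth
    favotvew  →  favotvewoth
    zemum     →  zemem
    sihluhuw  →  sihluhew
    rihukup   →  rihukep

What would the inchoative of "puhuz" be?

puhez

"puhuz" has last vowel 'u'. The stems whose last vowel is 'u' (zemum → zemem, rihukup → rihukep, wokrus → wokres) change the last vowel to 'e'.
So puhuz → puhez.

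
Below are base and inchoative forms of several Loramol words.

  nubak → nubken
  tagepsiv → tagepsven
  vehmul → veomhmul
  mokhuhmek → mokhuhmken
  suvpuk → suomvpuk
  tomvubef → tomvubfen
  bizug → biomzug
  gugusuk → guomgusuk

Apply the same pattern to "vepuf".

veompuf

"vepuf" has last vowel 'u'. The stems whose last vowel is 'u' (vehmul → veomhmul, bizug → biomzug, gugusuk → guomgusuk) insert -om- after the first vowel.
So vepuf → veompuf.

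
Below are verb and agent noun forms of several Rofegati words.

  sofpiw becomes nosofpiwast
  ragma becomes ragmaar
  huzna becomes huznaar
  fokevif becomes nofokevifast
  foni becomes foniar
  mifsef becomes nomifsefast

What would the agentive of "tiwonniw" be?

notiwonniwast

fokevif and foni both have last vowel 'i' yet inflect differently (nofokevifast, foniar), so the last vowel is not what conditions the rule; the final letter is.
"tiwonniw" ends in -w. The one such stem in the data (sofpiw → nosofpiwast) adds no- … -ast around the stem, so the same rule applies.
The other pattern: stems ending in -a or -i add -ar.
So tiwonniw → notiwonniwast.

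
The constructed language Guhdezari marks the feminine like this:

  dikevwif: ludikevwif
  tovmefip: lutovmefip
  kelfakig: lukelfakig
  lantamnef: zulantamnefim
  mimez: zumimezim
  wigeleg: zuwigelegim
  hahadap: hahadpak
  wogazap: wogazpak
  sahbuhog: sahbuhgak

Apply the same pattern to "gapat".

gaptak

dikevwif and lantamnef both end in -f yet inflect differently (ludikevwif, zulantamnefim), so the final letter is not what conditions the rule; the last vowel is.
"gapat" has last vowel 'a'. The stems whose last vowel is 'a' (hahadap → hahadpak, wogazap → wogazpak) delete the last vowel and add -ak.
The other patterns: stems whose last vowel is 'i' add the prefix lu-; stems whose last vowel is 'e' add zu- … -im around the stem.
So gapat → gaptak.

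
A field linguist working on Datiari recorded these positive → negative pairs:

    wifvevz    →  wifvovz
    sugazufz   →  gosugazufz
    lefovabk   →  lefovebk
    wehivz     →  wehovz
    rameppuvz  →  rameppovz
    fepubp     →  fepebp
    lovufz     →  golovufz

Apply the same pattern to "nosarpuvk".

"nosarpuvk" has second-to-last letter 'v'. The stems whose second-to-last letter is 'v' (wehivz → wehovz, rameppuvz → rameppovz, wifvevz → wifvovz) change the last vowel to 'o'.
So nosarpuvk → nosarpovk.

nosarpovk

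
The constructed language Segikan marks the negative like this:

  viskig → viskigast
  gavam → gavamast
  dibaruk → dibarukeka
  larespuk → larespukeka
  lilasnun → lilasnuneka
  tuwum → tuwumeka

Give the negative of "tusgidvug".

tuwum and gavam both end in -m yet inflect differently (tuwumeka, gavamast), so the final letter is not what conditions the rule; the last vowel is.
"tusgidvug" has last vowel 'u'. The stems whose last vowel is 'u' (dibaruk → dibarukeka, larespuk → larespukeka, tuwum → tuwumeka) add -eka.
The other pattern: stems whose last vowel is 'a' or 'i' add -ast.
So tusgidvug → tusgidvugeka.

tusgidvugeka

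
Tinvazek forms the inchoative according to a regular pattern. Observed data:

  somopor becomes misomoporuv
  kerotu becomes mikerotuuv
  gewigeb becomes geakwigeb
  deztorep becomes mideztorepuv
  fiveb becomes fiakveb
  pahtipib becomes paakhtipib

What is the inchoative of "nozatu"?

fiveb and deztorep both have last vowel 'e' yet inflect differently (fiakveb, mideztorepuv), so the last vowel is not what conditions the rule; the final letter is.
"nozatu" ends in -u. The one such stem in the data (kerotu → mikerotuuv) adds mi- … -uv around the stem, so the same rule applies.
The other pattern: stems ending in -b insert -ak- after the first vowel.
So nozatu → minozatuuv.

minozatuuv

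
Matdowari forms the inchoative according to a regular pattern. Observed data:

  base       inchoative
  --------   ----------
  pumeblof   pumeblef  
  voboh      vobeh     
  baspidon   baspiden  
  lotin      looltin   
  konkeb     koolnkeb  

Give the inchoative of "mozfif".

baspidon and lotin both end in -n yet inflect differently (baspiden, looltin), so the final letter is not what conditions the rule; the last vowel is.
"mozfif" has last vowel 'i'. The one such stem in the data (lotin → looltin) inserts -ol- after the first vowel (as does konkeb), so the same rule applies.
The other pattern: stems whose last vowel is 'o' change the last vowel to 'e'.
So mozfif → moolzfif.

moolzfif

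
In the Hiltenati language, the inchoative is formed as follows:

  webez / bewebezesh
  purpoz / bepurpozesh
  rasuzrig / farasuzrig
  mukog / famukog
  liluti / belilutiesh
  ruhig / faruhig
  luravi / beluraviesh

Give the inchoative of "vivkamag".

rasuzrig and luravi both have last vowel 'i' yet inflect differently (farasuzrig, beluraviesh), so the last vowel is not what conditions the rule; the final letter is.
"vivkamag" ends in -g. The stems ending in -g (rasuzrig → farasuzrig, mukog → famukog, ruhig → faruhig) add the prefix fa-.
The other pattern: stems ending in -i or -z add be- … -esh around the stem.
So vivkamag → favivkamag.

favivkamag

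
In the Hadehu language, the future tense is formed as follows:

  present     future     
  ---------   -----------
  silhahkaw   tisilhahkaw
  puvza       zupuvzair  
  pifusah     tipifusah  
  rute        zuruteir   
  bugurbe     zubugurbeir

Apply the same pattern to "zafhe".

silhahkaw and puvza both have last vowel 'a' yet inflect differently (tisilhahkaw, zupuvzair), so the last vowel is not what conditions the rule; whether the stem ends in a vowel or a consonant is.
"zafhe" ends in a vowel. The stems ending in a vowel (bugurbe → zubugurbeir, rute → zuruteir, puvza → zupuvzair) add zu- … -ir around the stem.
The other pattern: stems ending in a consonant add the prefix ti-.
So zafhe → zuzafheir.

zuzafheir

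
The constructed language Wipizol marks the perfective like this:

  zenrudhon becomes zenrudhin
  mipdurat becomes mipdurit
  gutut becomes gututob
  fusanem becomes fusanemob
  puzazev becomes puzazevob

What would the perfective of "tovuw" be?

tovuwob

mipdurat and gutut both end in -t yet inflect differently (mipdurit, gututob), so the final letter is not what conditions the rule; the last vowel is.
"tovuw" has last vowel 'u'. The one such stem in the data (gutut → gututob) adds -ob, so the same rule applies.
The other pattern: stems whose last vowel is 'a' or 'o' change the last vowel to 'i'.
So tovuw → tovuwob.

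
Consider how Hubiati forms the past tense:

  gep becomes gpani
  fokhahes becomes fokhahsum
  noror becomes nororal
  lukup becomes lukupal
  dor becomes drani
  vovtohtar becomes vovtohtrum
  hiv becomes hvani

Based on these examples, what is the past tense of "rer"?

dor and noror both end in -r yet inflect differently (drani, nororal), so the final letter is not what conditions the rule; the number of vowels is.
"rer" has 1 vowel. The stems with 1 vowel (gep → gpani, hiv → hvani, dor → drani) delete the last vowel and add -ani.
So rer → rrani.

rrani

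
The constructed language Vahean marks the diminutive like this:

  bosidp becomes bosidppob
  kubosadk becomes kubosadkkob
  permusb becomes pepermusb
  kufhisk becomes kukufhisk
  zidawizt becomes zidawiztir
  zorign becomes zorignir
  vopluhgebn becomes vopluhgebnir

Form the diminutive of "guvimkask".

kubosadk and kufhisk both end in -k yet inflect differently (kubosadkkob, kukufhisk), so the final letter is not what conditions the rule; the second-to-last letter is.
"guvimkask" has second-to-last letter 's'. The stems whose second-to-last letter is 's' (permusb → pepermusb, kufhisk → kukufhisk) repeat the first consonant+vowel as a prefix.
So guvimkask → guguvimkask.

guguvimkask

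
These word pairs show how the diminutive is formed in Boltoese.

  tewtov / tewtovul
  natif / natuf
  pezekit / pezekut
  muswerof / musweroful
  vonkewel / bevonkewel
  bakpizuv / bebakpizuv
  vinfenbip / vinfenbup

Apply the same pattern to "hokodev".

muswerof and natif both end in -f yet inflect differently (musweroful, natuf), so the final letter is not what conditions the rule; the last vowel is.
"hokodev" has last vowel 'e'. The one such stem in the data (vonkewel → bevonkewel) adds the prefix be-, so the same rule applies.
The other patterns: stems whose last vowel is 'o' add -ul; stems whose last vowel is 'i' change the last vowel to 'u'.
So hokodev → behokodev.

behokodev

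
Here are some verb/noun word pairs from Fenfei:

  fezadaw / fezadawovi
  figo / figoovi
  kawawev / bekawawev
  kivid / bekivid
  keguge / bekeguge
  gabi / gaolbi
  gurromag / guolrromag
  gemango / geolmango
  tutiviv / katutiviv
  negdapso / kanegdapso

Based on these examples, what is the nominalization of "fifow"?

"fifow" begins with f-. The stems beginning with f- (fezadaw → fezadawovi, figo → figoovi) add -ovi.
The other patterns: stems beginning with k- add the prefix be-; stems beginning with g- insert -ol- after the first vowel; stems beginning with n- or t- add the prefix ka-.
So fifow → fifowovi.

fifowovi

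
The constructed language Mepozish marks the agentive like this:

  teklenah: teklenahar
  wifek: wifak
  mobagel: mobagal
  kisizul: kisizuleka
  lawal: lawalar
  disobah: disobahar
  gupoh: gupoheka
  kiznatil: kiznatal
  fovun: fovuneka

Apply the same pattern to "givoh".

lawal and mobagel both end in -l yet inflect differently (lawalar, mobagal), so the final letter is not what conditions the rule; the last vowel is.
"givoh" has last vowel 'o'. The one such stem in the data (gupoh → gupoheka) adds -eka, so the same rule applies.
So givoh → givoheka.

givoheka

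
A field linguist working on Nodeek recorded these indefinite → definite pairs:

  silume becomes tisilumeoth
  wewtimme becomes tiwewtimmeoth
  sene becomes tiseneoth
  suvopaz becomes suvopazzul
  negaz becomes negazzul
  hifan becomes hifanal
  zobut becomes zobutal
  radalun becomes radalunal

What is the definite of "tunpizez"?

tunpizezzul

suvopaz and hifan both have last vowel 'a' yet inflect differently (suvopazzul, hifanal), so the last vowel is not what conditions the rule; the final letter is.
"tunpizez" ends in -z. The stems ending in -z (suvopaz → suvopazzul, negaz → negazzul) double the final consonant and add -ul.
The other patterns: stems ending in -e add ti- … -oth around the stem; stems ending in -n or -t add -al.
So tunpizez → tunpizezzul.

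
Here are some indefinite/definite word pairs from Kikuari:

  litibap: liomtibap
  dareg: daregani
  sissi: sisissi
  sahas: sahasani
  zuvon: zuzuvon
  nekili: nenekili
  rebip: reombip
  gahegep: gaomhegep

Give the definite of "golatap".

goomlatap

"golatap" ends in -p. The stems ending in -p (rebip → reombip, litibap → liomtibap, gahegep → gaomhegep) insert -om- after the first vowel.
So golatap → goomlatap.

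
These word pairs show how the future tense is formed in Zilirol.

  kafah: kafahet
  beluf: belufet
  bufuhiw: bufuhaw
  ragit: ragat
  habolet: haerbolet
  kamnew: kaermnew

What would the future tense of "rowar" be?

rowaret

"rowar" has last vowel 'a'. The one such stem in the data (kafah → kafahet) adds -et, so the same rule applies.
So rowar → rowaret.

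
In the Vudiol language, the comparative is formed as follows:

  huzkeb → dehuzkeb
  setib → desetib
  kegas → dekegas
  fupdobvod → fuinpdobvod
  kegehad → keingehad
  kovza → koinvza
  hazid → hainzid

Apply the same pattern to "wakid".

hazid and setib both have last vowel 'i' yet inflect differently (hainzid, desetib), so the last vowel is not what conditions the rule; the final letter is.
"wakid" ends in -d. The stems ending in -d (fupdobvod → fuinpdobvod, kegehad → keingehad, hazid → hainzid) insert -in- after the first vowel.
So wakid → wainkid.

wainkid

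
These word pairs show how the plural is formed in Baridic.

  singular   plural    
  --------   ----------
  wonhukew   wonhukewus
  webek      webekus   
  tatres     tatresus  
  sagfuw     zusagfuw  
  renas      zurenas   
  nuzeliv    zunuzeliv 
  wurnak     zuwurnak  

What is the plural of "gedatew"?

"gedatew" has last vowel 'e'. The stems whose last vowel is 'e' (wonhukew → wonhukewus, webek → webekus, tatres → tatresus) add -us.
The other pattern: stems whose last vowel is 'a', 'i' or 'u' add the prefix zu-.
So gedatew → gedatewus.

gedatewus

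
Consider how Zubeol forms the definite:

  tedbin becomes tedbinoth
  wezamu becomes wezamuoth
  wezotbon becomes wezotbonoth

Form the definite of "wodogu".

Every pair shown (tedbin → tedbinoth, wezamu → wezamuoth, wezotbon → wezotbonoth) follows the same rule: add -oth.
So wodogu → wodoguoth.

wodoguoth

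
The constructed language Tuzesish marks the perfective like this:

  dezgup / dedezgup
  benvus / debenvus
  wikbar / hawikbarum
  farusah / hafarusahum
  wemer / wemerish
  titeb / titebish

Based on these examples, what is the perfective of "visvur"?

devisvur

"visvur" has last vowel 'u'. The stems whose last vowel is 'u' (dezgup → dedezgup, benvus → debenvus) add the prefix de-.
The other patterns: stems whose last vowel is 'a' add ha- … -um around the stem; stems whose last vowel is 'e' add -ish.
So visvur → devisvur.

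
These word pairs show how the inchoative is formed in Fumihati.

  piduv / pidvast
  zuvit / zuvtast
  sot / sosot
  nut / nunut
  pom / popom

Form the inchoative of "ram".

zuvit and sot both end in -t yet inflect differently (zuvtast, sosot), so the final letter is not what conditions the rule; the number of vowels is.
"ram" has 1 vowel. The stems with 1 vowel (sot → sosot, nut → nunut, pom → popom) repeat the first consonant+vowel as a prefix.
The other pattern: stems with 2 vowels delete the last vowel and add -ast.
So ram → raram.

raram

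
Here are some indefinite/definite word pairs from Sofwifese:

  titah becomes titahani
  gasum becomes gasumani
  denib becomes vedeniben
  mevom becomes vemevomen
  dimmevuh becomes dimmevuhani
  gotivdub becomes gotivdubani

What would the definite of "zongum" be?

zongumani

mevom and gasum both end in -m yet inflect differently (vemevomen, gasumani), so the final letter is not what conditions the rule; the last vowel is.
"zongum" has last vowel 'u'. The stems whose last vowel is 'u' (gasum → gasumani, dimmevuh → dimmevuhani, gotivdub → gotivdubani) add -ani.
The other pattern: stems whose last vowel is 'i' or 'o' add ve- … -en around the stem.
So zongum → zongumani.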